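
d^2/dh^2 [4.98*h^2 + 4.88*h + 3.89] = 9.96000000000000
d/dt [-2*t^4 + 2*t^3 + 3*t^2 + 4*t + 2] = -8*t^3 + 6*t^2 + 6*t + 4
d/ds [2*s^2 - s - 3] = 4*s - 1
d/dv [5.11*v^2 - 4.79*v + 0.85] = 10.22*v - 4.79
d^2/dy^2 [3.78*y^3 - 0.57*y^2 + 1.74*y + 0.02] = 22.68*y - 1.14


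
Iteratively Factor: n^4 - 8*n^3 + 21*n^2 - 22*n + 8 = (n - 1)*(n^3 - 7*n^2 + 14*n - 8) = (n - 2)*(n - 1)*(n^2 - 5*n + 4) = (n - 4)*(n - 2)*(n - 1)*(n - 1)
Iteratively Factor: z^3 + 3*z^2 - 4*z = (z - 1)*(z^2 + 4*z) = (z - 1)*(z + 4)*(z)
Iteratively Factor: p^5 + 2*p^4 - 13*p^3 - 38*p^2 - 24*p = (p + 1)*(p^4 + p^3 - 14*p^2 - 24*p) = (p + 1)*(p + 2)*(p^3 - p^2 - 12*p) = (p + 1)*(p + 2)*(p + 3)*(p^2 - 4*p) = p*(p + 1)*(p + 2)*(p + 3)*(p - 4)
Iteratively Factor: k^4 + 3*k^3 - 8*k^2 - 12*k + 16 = (k - 1)*(k^3 + 4*k^2 - 4*k - 16) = (k - 1)*(k + 4)*(k^2 - 4) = (k - 2)*(k - 1)*(k + 4)*(k + 2)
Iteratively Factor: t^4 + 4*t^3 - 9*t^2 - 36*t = (t + 4)*(t^3 - 9*t) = (t - 3)*(t + 4)*(t^2 + 3*t) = t*(t - 3)*(t + 4)*(t + 3)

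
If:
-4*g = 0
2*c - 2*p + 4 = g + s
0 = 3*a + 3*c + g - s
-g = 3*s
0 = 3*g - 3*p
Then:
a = 2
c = -2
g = 0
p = 0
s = 0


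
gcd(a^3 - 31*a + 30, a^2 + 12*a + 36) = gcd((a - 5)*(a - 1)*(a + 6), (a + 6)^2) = a + 6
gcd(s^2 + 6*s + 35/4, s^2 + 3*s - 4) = 1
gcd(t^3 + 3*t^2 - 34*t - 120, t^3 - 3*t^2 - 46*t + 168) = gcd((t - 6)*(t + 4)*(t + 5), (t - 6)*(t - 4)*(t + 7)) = t - 6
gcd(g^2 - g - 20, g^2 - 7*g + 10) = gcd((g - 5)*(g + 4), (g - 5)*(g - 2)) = g - 5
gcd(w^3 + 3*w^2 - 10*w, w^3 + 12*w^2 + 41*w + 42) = 1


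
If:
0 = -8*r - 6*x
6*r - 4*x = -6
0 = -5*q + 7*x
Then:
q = 84/85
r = -9/17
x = 12/17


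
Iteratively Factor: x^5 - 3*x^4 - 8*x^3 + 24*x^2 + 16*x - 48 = (x - 3)*(x^4 - 8*x^2 + 16) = (x - 3)*(x - 2)*(x^3 + 2*x^2 - 4*x - 8) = (x - 3)*(x - 2)^2*(x^2 + 4*x + 4) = (x - 3)*(x - 2)^2*(x + 2)*(x + 2)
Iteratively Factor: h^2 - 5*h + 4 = (h - 1)*(h - 4)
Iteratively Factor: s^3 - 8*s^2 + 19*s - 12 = (s - 4)*(s^2 - 4*s + 3) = (s - 4)*(s - 1)*(s - 3)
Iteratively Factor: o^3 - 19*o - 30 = (o + 3)*(o^2 - 3*o - 10) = (o - 5)*(o + 3)*(o + 2)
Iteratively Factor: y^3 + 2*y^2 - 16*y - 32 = (y + 2)*(y^2 - 16) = (y - 4)*(y + 2)*(y + 4)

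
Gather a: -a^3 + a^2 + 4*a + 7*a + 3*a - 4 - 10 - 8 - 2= -a^3 + a^2 + 14*a - 24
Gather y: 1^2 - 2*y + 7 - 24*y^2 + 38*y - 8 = -24*y^2 + 36*y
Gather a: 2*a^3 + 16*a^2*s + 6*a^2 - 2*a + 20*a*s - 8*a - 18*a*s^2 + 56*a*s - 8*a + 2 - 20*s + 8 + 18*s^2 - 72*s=2*a^3 + a^2*(16*s + 6) + a*(-18*s^2 + 76*s - 18) + 18*s^2 - 92*s + 10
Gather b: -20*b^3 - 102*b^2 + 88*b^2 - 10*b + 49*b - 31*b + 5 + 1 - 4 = -20*b^3 - 14*b^2 + 8*b + 2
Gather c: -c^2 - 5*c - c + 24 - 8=-c^2 - 6*c + 16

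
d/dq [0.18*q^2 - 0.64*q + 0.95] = 0.36*q - 0.64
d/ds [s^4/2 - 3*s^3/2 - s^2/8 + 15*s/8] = 2*s^3 - 9*s^2/2 - s/4 + 15/8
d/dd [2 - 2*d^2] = -4*d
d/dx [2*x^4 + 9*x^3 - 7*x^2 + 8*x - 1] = 8*x^3 + 27*x^2 - 14*x + 8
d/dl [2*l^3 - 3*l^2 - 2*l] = 6*l^2 - 6*l - 2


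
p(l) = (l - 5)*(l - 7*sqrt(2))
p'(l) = 2*l - 7*sqrt(2) - 5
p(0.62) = 40.64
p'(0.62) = -13.66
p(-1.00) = 65.40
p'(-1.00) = -16.90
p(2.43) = 19.20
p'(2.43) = -10.04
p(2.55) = 18.01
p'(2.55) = -9.80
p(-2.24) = 87.89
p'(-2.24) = -19.38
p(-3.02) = 103.61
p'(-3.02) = -20.94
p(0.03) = 49.05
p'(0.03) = -14.84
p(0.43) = 43.28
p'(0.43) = -14.04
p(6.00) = -3.90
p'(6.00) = -2.90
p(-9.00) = 264.59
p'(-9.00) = -32.90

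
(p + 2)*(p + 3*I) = p^2 + 2*p + 3*I*p + 6*I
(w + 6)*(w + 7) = w^2 + 13*w + 42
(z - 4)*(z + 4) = z^2 - 16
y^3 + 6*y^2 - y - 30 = (y - 2)*(y + 3)*(y + 5)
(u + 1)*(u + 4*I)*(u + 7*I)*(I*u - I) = I*u^4 - 11*u^3 - 29*I*u^2 + 11*u + 28*I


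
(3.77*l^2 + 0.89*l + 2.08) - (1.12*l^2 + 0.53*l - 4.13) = 2.65*l^2 + 0.36*l + 6.21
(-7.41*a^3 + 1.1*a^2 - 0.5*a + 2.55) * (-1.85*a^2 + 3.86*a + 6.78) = 13.7085*a^5 - 30.6376*a^4 - 45.0688*a^3 + 0.810500000000001*a^2 + 6.453*a + 17.289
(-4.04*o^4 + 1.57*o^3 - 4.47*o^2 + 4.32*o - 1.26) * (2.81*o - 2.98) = -11.3524*o^5 + 16.4509*o^4 - 17.2393*o^3 + 25.4598*o^2 - 16.4142*o + 3.7548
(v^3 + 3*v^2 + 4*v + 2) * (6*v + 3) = 6*v^4 + 21*v^3 + 33*v^2 + 24*v + 6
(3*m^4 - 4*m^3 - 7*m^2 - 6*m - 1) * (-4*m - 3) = -12*m^5 + 7*m^4 + 40*m^3 + 45*m^2 + 22*m + 3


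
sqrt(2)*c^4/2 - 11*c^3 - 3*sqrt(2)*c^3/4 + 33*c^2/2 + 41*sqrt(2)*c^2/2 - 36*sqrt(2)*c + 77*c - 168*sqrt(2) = (c - 7/2)*(c - 8*sqrt(2))*(c - 3*sqrt(2))*(sqrt(2)*c/2 + sqrt(2))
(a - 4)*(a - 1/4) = a^2 - 17*a/4 + 1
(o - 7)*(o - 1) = o^2 - 8*o + 7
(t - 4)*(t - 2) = t^2 - 6*t + 8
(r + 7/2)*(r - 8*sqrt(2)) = r^2 - 8*sqrt(2)*r + 7*r/2 - 28*sqrt(2)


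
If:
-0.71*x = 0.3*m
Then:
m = -2.36666666666667*x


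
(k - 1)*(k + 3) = k^2 + 2*k - 3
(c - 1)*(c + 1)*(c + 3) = c^3 + 3*c^2 - c - 3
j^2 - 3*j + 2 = (j - 2)*(j - 1)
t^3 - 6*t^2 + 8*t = t*(t - 4)*(t - 2)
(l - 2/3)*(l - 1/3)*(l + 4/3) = l^3 + l^2/3 - 10*l/9 + 8/27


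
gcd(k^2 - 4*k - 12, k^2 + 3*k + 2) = k + 2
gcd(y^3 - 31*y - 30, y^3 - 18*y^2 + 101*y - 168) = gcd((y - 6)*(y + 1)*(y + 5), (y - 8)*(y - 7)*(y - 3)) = 1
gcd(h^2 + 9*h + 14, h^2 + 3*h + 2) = h + 2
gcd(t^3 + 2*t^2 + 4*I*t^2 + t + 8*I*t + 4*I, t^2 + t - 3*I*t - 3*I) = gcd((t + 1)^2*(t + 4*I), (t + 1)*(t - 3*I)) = t + 1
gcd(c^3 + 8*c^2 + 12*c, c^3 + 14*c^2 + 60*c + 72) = c^2 + 8*c + 12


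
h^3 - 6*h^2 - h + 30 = (h - 5)*(h - 3)*(h + 2)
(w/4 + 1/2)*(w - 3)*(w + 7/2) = w^3/4 + 5*w^2/8 - 19*w/8 - 21/4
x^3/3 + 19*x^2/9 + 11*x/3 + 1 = (x/3 + 1)*(x + 1/3)*(x + 3)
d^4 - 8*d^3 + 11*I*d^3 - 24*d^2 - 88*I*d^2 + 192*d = d*(d - 8)*(d + 3*I)*(d + 8*I)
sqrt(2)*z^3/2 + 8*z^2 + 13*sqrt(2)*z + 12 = (z + sqrt(2))*(z + 6*sqrt(2))*(sqrt(2)*z/2 + 1)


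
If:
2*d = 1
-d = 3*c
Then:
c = -1/6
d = 1/2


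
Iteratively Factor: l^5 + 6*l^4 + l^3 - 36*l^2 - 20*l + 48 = (l - 2)*(l^4 + 8*l^3 + 17*l^2 - 2*l - 24) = (l - 2)*(l - 1)*(l^3 + 9*l^2 + 26*l + 24) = (l - 2)*(l - 1)*(l + 2)*(l^2 + 7*l + 12) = (l - 2)*(l - 1)*(l + 2)*(l + 4)*(l + 3)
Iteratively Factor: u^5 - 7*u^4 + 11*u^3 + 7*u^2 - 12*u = (u + 1)*(u^4 - 8*u^3 + 19*u^2 - 12*u) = u*(u + 1)*(u^3 - 8*u^2 + 19*u - 12) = u*(u - 3)*(u + 1)*(u^2 - 5*u + 4) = u*(u - 4)*(u - 3)*(u + 1)*(u - 1)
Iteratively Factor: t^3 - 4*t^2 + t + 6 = (t - 2)*(t^2 - 2*t - 3) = (t - 2)*(t + 1)*(t - 3)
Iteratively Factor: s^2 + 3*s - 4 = (s - 1)*(s + 4)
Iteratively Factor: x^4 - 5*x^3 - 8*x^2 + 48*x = (x - 4)*(x^3 - x^2 - 12*x) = (x - 4)*(x + 3)*(x^2 - 4*x) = (x - 4)^2*(x + 3)*(x)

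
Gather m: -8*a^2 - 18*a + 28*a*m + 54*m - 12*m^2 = -8*a^2 - 18*a - 12*m^2 + m*(28*a + 54)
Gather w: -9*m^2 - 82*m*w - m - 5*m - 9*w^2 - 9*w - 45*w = -9*m^2 - 6*m - 9*w^2 + w*(-82*m - 54)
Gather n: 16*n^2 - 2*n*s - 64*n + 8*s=16*n^2 + n*(-2*s - 64) + 8*s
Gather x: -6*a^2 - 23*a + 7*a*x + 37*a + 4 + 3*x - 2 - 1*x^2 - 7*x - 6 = -6*a^2 + 14*a - x^2 + x*(7*a - 4) - 4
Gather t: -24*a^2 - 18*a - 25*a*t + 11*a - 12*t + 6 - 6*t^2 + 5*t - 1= -24*a^2 - 7*a - 6*t^2 + t*(-25*a - 7) + 5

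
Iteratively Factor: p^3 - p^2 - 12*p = (p + 3)*(p^2 - 4*p) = (p - 4)*(p + 3)*(p)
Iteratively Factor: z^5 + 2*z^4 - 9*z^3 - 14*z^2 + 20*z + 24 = (z + 2)*(z^4 - 9*z^2 + 4*z + 12) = (z - 2)*(z + 2)*(z^3 + 2*z^2 - 5*z - 6) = (z - 2)*(z + 1)*(z + 2)*(z^2 + z - 6) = (z - 2)^2*(z + 1)*(z + 2)*(z + 3)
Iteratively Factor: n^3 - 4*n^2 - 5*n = (n + 1)*(n^2 - 5*n) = (n - 5)*(n + 1)*(n)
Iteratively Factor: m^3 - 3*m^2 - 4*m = (m)*(m^2 - 3*m - 4) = m*(m + 1)*(m - 4)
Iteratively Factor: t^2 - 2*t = (t)*(t - 2)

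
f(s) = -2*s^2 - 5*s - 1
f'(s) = -4*s - 5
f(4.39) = -61.49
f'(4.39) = -22.56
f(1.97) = -18.61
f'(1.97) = -12.88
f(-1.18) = 2.12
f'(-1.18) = -0.28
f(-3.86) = -11.50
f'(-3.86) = 10.44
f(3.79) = -48.68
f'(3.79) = -20.16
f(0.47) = -3.79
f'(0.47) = -6.88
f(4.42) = -62.17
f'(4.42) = -22.68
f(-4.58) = -20.05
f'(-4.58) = 13.32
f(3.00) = -34.00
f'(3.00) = -17.00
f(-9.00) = -118.00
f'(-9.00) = 31.00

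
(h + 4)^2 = h^2 + 8*h + 16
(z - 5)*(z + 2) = z^2 - 3*z - 10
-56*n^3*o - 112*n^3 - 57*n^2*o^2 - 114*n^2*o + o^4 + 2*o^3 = (-8*n + o)*(n + o)*(7*n + o)*(o + 2)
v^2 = v^2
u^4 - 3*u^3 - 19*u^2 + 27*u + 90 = (u - 5)*(u - 3)*(u + 2)*(u + 3)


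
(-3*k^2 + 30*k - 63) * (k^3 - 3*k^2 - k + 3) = -3*k^5 + 39*k^4 - 150*k^3 + 150*k^2 + 153*k - 189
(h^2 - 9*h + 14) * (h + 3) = h^3 - 6*h^2 - 13*h + 42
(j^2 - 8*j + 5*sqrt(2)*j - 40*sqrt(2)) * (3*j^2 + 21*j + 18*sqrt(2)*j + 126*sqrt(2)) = 3*j^4 - 3*j^3 + 33*sqrt(2)*j^3 - 33*sqrt(2)*j^2 + 12*j^2 - 1848*sqrt(2)*j - 180*j - 10080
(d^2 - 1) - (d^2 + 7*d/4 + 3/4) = -7*d/4 - 7/4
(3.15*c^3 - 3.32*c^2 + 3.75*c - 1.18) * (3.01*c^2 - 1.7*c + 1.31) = 9.4815*c^5 - 15.3482*c^4 + 21.058*c^3 - 14.276*c^2 + 6.9185*c - 1.5458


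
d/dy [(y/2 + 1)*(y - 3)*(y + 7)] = 3*y^2/2 + 6*y - 13/2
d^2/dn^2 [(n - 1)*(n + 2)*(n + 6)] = 6*n + 14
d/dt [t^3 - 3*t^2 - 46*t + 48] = 3*t^2 - 6*t - 46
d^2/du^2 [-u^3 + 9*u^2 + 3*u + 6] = 18 - 6*u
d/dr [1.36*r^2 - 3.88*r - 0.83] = 2.72*r - 3.88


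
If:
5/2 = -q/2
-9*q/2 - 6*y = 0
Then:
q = -5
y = 15/4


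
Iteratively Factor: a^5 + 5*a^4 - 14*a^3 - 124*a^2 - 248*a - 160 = (a + 2)*(a^4 + 3*a^3 - 20*a^2 - 84*a - 80) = (a - 5)*(a + 2)*(a^3 + 8*a^2 + 20*a + 16) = (a - 5)*(a + 2)^2*(a^2 + 6*a + 8) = (a - 5)*(a + 2)^2*(a + 4)*(a + 2)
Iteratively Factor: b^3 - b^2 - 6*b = (b)*(b^2 - b - 6) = b*(b + 2)*(b - 3)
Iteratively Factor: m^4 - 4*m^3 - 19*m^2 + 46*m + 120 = (m - 4)*(m^3 - 19*m - 30) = (m - 5)*(m - 4)*(m^2 + 5*m + 6) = (m - 5)*(m - 4)*(m + 3)*(m + 2)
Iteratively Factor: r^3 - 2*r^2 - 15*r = (r)*(r^2 - 2*r - 15) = r*(r - 5)*(r + 3)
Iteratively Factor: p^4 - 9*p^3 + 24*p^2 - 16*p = (p - 4)*(p^3 - 5*p^2 + 4*p) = p*(p - 4)*(p^2 - 5*p + 4) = p*(p - 4)*(p - 1)*(p - 4)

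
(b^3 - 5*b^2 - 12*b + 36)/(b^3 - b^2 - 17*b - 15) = (b^2 - 8*b + 12)/(b^2 - 4*b - 5)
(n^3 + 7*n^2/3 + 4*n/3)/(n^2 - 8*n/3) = (3*n^2 + 7*n + 4)/(3*n - 8)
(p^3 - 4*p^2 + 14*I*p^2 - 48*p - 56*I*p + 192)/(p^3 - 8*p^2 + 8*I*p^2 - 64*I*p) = (p^2 + 2*p*(-2 + 3*I) - 24*I)/(p*(p - 8))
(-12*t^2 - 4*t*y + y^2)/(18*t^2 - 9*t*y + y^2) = (2*t + y)/(-3*t + y)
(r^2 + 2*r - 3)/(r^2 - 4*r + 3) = (r + 3)/(r - 3)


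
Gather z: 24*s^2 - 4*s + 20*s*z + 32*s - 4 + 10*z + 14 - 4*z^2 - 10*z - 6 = 24*s^2 + 20*s*z + 28*s - 4*z^2 + 4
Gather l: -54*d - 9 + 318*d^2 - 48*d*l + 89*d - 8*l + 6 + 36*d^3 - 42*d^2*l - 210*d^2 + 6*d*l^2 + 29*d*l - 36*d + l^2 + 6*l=36*d^3 + 108*d^2 - d + l^2*(6*d + 1) + l*(-42*d^2 - 19*d - 2) - 3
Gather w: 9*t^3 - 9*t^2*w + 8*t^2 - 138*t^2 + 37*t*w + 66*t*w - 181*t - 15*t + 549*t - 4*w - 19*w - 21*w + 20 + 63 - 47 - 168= 9*t^3 - 130*t^2 + 353*t + w*(-9*t^2 + 103*t - 44) - 132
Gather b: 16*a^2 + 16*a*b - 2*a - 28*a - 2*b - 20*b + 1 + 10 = 16*a^2 - 30*a + b*(16*a - 22) + 11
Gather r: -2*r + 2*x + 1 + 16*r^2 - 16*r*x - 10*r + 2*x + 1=16*r^2 + r*(-16*x - 12) + 4*x + 2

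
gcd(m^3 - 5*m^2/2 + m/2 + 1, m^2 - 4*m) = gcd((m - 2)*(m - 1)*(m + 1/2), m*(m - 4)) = 1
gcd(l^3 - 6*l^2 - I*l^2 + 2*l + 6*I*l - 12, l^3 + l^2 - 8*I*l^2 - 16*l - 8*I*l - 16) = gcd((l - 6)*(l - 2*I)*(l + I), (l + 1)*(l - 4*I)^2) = 1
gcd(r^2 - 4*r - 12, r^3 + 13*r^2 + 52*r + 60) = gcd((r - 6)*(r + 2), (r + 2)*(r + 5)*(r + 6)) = r + 2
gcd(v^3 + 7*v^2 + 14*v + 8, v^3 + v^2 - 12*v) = v + 4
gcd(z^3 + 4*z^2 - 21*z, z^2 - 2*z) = z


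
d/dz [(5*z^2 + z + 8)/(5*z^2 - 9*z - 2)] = 10*(-5*z^2 - 10*z + 7)/(25*z^4 - 90*z^3 + 61*z^2 + 36*z + 4)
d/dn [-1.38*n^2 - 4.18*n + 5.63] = -2.76*n - 4.18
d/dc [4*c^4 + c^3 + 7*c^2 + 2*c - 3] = 16*c^3 + 3*c^2 + 14*c + 2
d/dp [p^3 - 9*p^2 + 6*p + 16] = 3*p^2 - 18*p + 6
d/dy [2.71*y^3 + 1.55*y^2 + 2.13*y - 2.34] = 8.13*y^2 + 3.1*y + 2.13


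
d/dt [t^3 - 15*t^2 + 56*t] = 3*t^2 - 30*t + 56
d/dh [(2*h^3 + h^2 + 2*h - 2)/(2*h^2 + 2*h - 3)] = 2*(2*h^4 + 4*h^3 - 10*h^2 + h - 1)/(4*h^4 + 8*h^3 - 8*h^2 - 12*h + 9)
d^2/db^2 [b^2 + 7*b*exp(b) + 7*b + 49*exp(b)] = 7*b*exp(b) + 63*exp(b) + 2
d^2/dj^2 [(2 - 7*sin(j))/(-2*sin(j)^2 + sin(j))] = 2*(-14*sin(j)^2 + 9*sin(j) + 22 - 23/sin(j) + 12/sin(j)^2 - 2/sin(j)^3)/(2*sin(j) - 1)^3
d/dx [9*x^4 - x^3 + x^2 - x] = 36*x^3 - 3*x^2 + 2*x - 1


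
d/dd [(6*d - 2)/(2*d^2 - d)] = 2*(-6*d^2 + 4*d - 1)/(d^2*(4*d^2 - 4*d + 1))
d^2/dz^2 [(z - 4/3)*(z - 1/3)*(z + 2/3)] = 6*z - 2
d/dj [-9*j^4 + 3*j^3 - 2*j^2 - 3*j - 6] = -36*j^3 + 9*j^2 - 4*j - 3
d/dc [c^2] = 2*c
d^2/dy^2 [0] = 0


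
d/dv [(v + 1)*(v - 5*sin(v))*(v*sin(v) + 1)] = (v + 1)*(v - 5*sin(v))*(v*cos(v) + sin(v)) - (v + 1)*(v*sin(v) + 1)*(5*cos(v) - 1) + (v - 5*sin(v))*(v*sin(v) + 1)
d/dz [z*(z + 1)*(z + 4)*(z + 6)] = 4*z^3 + 33*z^2 + 68*z + 24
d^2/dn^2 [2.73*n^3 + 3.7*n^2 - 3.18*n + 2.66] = 16.38*n + 7.4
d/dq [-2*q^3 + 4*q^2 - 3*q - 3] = -6*q^2 + 8*q - 3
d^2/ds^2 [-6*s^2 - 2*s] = -12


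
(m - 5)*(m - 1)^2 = m^3 - 7*m^2 + 11*m - 5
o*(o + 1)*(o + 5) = o^3 + 6*o^2 + 5*o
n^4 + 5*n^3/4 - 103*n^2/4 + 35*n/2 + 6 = (n - 4)*(n - 1)*(n + 1/4)*(n + 6)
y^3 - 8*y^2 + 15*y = y*(y - 5)*(y - 3)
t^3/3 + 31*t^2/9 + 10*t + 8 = (t/3 + 1)*(t + 4/3)*(t + 6)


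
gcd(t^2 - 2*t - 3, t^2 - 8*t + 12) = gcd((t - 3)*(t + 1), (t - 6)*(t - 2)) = 1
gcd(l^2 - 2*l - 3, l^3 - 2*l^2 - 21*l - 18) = l + 1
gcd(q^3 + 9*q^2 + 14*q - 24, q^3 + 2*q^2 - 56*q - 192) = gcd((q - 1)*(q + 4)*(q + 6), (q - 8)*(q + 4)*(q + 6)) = q^2 + 10*q + 24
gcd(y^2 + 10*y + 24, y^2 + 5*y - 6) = y + 6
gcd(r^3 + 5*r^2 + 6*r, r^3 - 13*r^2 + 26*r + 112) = r + 2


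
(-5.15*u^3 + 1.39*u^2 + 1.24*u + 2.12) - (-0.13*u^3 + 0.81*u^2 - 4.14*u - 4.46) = -5.02*u^3 + 0.58*u^2 + 5.38*u + 6.58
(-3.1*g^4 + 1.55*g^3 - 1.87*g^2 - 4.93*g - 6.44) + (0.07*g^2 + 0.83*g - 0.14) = -3.1*g^4 + 1.55*g^3 - 1.8*g^2 - 4.1*g - 6.58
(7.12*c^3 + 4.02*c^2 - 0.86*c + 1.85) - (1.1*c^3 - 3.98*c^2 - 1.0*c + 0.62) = 6.02*c^3 + 8.0*c^2 + 0.14*c + 1.23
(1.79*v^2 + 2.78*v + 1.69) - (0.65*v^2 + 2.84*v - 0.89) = 1.14*v^2 - 0.0600000000000001*v + 2.58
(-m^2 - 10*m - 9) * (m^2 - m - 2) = -m^4 - 9*m^3 + 3*m^2 + 29*m + 18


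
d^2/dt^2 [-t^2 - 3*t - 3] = -2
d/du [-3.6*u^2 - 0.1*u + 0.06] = -7.2*u - 0.1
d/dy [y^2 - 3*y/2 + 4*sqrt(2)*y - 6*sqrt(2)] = 2*y - 3/2 + 4*sqrt(2)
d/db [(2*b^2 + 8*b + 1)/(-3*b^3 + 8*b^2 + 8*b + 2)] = (6*b^4 + 48*b^3 - 39*b^2 - 8*b + 8)/(9*b^6 - 48*b^5 + 16*b^4 + 116*b^3 + 96*b^2 + 32*b + 4)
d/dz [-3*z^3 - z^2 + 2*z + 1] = -9*z^2 - 2*z + 2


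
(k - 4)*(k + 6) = k^2 + 2*k - 24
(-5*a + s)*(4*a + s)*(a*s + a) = -20*a^3*s - 20*a^3 - a^2*s^2 - a^2*s + a*s^3 + a*s^2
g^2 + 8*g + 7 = (g + 1)*(g + 7)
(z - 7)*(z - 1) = z^2 - 8*z + 7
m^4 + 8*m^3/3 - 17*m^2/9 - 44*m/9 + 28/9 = (m - 1)*(m - 2/3)*(m + 2)*(m + 7/3)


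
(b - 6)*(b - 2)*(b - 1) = b^3 - 9*b^2 + 20*b - 12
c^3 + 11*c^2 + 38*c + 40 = (c + 2)*(c + 4)*(c + 5)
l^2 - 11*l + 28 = (l - 7)*(l - 4)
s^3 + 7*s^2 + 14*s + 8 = (s + 1)*(s + 2)*(s + 4)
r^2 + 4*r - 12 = (r - 2)*(r + 6)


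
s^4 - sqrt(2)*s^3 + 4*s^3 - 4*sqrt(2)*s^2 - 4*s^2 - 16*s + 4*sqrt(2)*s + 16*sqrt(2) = (s - 2)*(s + 2)*(s + 4)*(s - sqrt(2))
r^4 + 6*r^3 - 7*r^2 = r^2*(r - 1)*(r + 7)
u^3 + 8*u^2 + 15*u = u*(u + 3)*(u + 5)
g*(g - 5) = g^2 - 5*g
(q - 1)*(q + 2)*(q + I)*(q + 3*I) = q^4 + q^3 + 4*I*q^3 - 5*q^2 + 4*I*q^2 - 3*q - 8*I*q + 6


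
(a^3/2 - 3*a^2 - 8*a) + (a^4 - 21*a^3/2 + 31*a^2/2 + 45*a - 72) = a^4 - 10*a^3 + 25*a^2/2 + 37*a - 72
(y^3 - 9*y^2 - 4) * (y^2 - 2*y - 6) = y^5 - 11*y^4 + 12*y^3 + 50*y^2 + 8*y + 24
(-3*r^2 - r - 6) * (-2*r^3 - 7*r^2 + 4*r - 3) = 6*r^5 + 23*r^4 + 7*r^3 + 47*r^2 - 21*r + 18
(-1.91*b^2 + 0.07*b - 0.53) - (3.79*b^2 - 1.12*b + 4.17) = -5.7*b^2 + 1.19*b - 4.7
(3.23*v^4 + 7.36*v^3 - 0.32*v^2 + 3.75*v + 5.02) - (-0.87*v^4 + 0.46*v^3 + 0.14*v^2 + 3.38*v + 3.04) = 4.1*v^4 + 6.9*v^3 - 0.46*v^2 + 0.37*v + 1.98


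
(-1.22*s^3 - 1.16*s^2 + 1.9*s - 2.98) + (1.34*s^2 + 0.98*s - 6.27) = -1.22*s^3 + 0.18*s^2 + 2.88*s - 9.25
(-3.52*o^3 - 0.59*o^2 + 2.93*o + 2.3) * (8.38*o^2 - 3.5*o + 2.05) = -29.4976*o^5 + 7.3758*o^4 + 19.4024*o^3 + 7.8095*o^2 - 2.0435*o + 4.715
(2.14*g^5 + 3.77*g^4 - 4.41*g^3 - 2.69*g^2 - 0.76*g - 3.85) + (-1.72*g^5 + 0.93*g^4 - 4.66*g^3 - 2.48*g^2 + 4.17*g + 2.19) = 0.42*g^5 + 4.7*g^4 - 9.07*g^3 - 5.17*g^2 + 3.41*g - 1.66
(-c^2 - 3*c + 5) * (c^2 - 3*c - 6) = -c^4 + 20*c^2 + 3*c - 30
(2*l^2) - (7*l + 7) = 2*l^2 - 7*l - 7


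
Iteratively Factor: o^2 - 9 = (o + 3)*(o - 3)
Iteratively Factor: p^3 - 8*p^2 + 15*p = (p - 5)*(p^2 - 3*p) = (p - 5)*(p - 3)*(p)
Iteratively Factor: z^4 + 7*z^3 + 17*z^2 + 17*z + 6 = (z + 1)*(z^3 + 6*z^2 + 11*z + 6) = (z + 1)*(z + 3)*(z^2 + 3*z + 2) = (z + 1)^2*(z + 3)*(z + 2)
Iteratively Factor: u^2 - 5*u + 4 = (u - 1)*(u - 4)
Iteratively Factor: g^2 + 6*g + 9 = (g + 3)*(g + 3)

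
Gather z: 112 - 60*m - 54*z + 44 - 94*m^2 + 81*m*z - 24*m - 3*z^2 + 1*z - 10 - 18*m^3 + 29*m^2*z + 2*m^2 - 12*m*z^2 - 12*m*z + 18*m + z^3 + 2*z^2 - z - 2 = -18*m^3 - 92*m^2 - 66*m + z^3 + z^2*(-12*m - 1) + z*(29*m^2 + 69*m - 54) + 144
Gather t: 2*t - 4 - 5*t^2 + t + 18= -5*t^2 + 3*t + 14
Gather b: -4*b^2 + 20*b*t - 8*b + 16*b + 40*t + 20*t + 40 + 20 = -4*b^2 + b*(20*t + 8) + 60*t + 60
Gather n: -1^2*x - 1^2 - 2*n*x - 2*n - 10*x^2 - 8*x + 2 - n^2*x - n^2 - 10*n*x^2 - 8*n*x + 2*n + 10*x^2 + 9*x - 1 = n^2*(-x - 1) + n*(-10*x^2 - 10*x)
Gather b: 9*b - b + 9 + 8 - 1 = 8*b + 16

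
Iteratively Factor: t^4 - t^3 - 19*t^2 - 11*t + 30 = (t + 2)*(t^3 - 3*t^2 - 13*t + 15) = (t - 1)*(t + 2)*(t^2 - 2*t - 15) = (t - 1)*(t + 2)*(t + 3)*(t - 5)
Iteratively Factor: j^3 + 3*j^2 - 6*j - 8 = (j + 4)*(j^2 - j - 2) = (j - 2)*(j + 4)*(j + 1)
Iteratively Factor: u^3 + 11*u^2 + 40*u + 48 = (u + 4)*(u^2 + 7*u + 12) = (u + 3)*(u + 4)*(u + 4)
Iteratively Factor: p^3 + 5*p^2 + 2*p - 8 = (p + 2)*(p^2 + 3*p - 4) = (p - 1)*(p + 2)*(p + 4)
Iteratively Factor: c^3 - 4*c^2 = (c - 4)*(c^2) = c*(c - 4)*(c)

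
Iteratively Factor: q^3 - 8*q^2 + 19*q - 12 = (q - 4)*(q^2 - 4*q + 3) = (q - 4)*(q - 3)*(q - 1)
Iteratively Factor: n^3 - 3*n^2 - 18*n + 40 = (n - 2)*(n^2 - n - 20) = (n - 5)*(n - 2)*(n + 4)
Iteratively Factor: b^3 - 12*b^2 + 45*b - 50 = (b - 5)*(b^2 - 7*b + 10) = (b - 5)^2*(b - 2)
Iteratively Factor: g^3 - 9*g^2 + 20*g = (g - 5)*(g^2 - 4*g) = g*(g - 5)*(g - 4)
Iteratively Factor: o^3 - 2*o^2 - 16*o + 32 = (o - 4)*(o^2 + 2*o - 8) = (o - 4)*(o - 2)*(o + 4)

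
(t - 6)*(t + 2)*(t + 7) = t^3 + 3*t^2 - 40*t - 84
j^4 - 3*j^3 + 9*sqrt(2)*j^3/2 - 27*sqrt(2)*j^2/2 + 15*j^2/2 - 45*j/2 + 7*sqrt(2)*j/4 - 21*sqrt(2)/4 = (j - 3)*(j + sqrt(2)/2)^2*(j + 7*sqrt(2)/2)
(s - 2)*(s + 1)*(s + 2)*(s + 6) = s^4 + 7*s^3 + 2*s^2 - 28*s - 24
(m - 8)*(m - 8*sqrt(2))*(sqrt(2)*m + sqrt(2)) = sqrt(2)*m^3 - 16*m^2 - 7*sqrt(2)*m^2 - 8*sqrt(2)*m + 112*m + 128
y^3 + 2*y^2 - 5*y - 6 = (y - 2)*(y + 1)*(y + 3)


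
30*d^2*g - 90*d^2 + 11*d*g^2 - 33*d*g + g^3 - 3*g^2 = (5*d + g)*(6*d + g)*(g - 3)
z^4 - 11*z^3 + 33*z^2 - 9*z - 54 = (z - 6)*(z - 3)^2*(z + 1)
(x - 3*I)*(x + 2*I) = x^2 - I*x + 6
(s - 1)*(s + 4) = s^2 + 3*s - 4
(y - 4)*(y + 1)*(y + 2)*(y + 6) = y^4 + 5*y^3 - 16*y^2 - 68*y - 48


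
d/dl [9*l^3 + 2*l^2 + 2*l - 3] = 27*l^2 + 4*l + 2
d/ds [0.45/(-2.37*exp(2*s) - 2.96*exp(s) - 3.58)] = (2.133*exp(s) + 1.332)*exp(s)/(2.37*exp(2*s) + 2.96*exp(s) + 3.58)^2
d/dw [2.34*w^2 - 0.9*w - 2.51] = 4.68*w - 0.9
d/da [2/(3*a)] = -2/(3*a^2)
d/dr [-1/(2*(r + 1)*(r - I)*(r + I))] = ((r + 1)*(r - I) + (r + 1)*(r + I) + (r - I)*(r + I))/(2*(r + 1)^2*(r - I)^2*(r + I)^2)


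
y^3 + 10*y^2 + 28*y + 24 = (y + 2)^2*(y + 6)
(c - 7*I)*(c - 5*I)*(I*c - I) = I*c^3 + 12*c^2 - I*c^2 - 12*c - 35*I*c + 35*I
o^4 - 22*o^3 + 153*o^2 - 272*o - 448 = (o - 8)^2*(o - 7)*(o + 1)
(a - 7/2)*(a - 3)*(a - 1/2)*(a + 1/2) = a^4 - 13*a^3/2 + 41*a^2/4 + 13*a/8 - 21/8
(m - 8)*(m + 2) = m^2 - 6*m - 16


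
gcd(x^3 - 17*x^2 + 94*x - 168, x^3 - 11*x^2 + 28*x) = x^2 - 11*x + 28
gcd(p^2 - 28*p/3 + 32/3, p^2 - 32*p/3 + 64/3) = p - 8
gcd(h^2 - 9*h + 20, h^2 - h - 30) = 1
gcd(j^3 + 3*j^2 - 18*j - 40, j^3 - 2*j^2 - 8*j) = j^2 - 2*j - 8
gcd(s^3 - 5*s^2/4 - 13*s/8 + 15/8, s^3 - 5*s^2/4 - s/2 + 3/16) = s - 3/2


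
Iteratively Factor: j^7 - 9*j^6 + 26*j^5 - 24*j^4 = (j - 2)*(j^6 - 7*j^5 + 12*j^4) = j*(j - 2)*(j^5 - 7*j^4 + 12*j^3) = j^2*(j - 2)*(j^4 - 7*j^3 + 12*j^2) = j^3*(j - 2)*(j^3 - 7*j^2 + 12*j) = j^3*(j - 3)*(j - 2)*(j^2 - 4*j) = j^4*(j - 3)*(j - 2)*(j - 4)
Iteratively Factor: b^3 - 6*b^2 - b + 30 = (b + 2)*(b^2 - 8*b + 15) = (b - 3)*(b + 2)*(b - 5)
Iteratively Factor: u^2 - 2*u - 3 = (u + 1)*(u - 3)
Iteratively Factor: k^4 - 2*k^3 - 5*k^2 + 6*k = (k)*(k^3 - 2*k^2 - 5*k + 6) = k*(k - 1)*(k^2 - k - 6) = k*(k - 1)*(k + 2)*(k - 3)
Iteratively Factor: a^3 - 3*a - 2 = (a - 2)*(a^2 + 2*a + 1) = (a - 2)*(a + 1)*(a + 1)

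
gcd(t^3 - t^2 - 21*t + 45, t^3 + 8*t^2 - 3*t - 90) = t^2 + 2*t - 15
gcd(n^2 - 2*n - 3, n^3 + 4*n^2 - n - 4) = n + 1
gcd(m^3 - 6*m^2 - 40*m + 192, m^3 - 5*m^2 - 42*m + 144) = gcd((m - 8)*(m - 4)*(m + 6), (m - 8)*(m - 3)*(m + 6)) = m^2 - 2*m - 48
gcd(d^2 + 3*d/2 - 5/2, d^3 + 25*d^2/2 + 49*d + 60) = d + 5/2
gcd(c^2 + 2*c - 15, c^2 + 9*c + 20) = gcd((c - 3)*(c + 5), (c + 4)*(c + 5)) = c + 5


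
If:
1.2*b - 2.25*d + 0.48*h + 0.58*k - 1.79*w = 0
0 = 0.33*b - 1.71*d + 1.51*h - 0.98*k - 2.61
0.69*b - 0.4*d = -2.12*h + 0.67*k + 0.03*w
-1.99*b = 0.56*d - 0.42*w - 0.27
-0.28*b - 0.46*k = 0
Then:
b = 1.12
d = -1.68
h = -0.86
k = -0.68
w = 2.41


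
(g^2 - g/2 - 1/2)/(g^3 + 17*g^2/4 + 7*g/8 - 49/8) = 4*(2*g + 1)/(8*g^2 + 42*g + 49)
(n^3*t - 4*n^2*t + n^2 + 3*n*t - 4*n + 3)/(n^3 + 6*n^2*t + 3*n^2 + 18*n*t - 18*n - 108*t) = (n^2*t - n*t + n - 1)/(n^2 + 6*n*t + 6*n + 36*t)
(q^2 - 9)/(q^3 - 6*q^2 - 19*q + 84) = (q + 3)/(q^2 - 3*q - 28)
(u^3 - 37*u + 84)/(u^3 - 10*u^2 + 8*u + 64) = (u^2 + 4*u - 21)/(u^2 - 6*u - 16)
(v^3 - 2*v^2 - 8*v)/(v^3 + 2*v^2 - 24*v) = (v + 2)/(v + 6)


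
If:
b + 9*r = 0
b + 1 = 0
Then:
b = -1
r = 1/9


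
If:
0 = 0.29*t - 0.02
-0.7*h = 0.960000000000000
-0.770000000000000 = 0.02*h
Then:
No Solution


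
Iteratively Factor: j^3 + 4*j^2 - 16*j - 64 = (j + 4)*(j^2 - 16) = (j - 4)*(j + 4)*(j + 4)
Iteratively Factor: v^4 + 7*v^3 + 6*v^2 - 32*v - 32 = (v + 4)*(v^3 + 3*v^2 - 6*v - 8) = (v + 1)*(v + 4)*(v^2 + 2*v - 8) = (v - 2)*(v + 1)*(v + 4)*(v + 4)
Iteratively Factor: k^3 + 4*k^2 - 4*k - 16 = (k + 2)*(k^2 + 2*k - 8) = (k - 2)*(k + 2)*(k + 4)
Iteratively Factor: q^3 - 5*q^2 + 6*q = (q - 3)*(q^2 - 2*q) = q*(q - 3)*(q - 2)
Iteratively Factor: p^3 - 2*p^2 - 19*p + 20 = (p - 1)*(p^2 - p - 20) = (p - 1)*(p + 4)*(p - 5)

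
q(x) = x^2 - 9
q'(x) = 2*x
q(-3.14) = 0.86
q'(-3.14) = -6.28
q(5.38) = 19.94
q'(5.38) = 10.76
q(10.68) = 105.06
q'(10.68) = 21.36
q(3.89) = 6.13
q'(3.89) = 7.78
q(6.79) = 37.10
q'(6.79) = 13.58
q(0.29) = -8.92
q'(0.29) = 0.58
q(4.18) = 8.47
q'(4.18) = 8.36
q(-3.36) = 2.29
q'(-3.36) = -6.72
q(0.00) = -9.00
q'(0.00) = 0.00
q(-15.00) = 216.00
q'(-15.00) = -30.00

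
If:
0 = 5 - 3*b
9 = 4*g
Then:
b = 5/3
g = 9/4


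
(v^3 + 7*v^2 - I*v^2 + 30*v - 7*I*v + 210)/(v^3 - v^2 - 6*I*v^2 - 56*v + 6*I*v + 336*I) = (v + 5*I)/(v - 8)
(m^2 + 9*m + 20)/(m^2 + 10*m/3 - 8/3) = 3*(m + 5)/(3*m - 2)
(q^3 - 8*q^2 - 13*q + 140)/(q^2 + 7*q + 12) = (q^2 - 12*q + 35)/(q + 3)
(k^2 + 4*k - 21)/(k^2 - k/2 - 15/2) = 2*(k + 7)/(2*k + 5)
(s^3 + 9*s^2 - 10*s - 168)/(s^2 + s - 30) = (s^2 + 3*s - 28)/(s - 5)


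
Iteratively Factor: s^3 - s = (s)*(s^2 - 1) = s*(s + 1)*(s - 1)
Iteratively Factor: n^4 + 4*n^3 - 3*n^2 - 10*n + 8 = (n + 2)*(n^3 + 2*n^2 - 7*n + 4) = (n + 2)*(n + 4)*(n^2 - 2*n + 1) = (n - 1)*(n + 2)*(n + 4)*(n - 1)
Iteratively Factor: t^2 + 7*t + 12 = (t + 4)*(t + 3)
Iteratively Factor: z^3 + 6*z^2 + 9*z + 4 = (z + 4)*(z^2 + 2*z + 1) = (z + 1)*(z + 4)*(z + 1)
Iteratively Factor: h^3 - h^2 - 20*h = (h + 4)*(h^2 - 5*h) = (h - 5)*(h + 4)*(h)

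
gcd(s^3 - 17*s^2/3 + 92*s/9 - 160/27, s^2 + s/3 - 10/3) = s - 5/3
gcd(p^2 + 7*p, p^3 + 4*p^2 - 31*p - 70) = p + 7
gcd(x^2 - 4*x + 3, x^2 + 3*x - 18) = x - 3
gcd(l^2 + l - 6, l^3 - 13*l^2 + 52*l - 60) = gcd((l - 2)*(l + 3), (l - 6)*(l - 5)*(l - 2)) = l - 2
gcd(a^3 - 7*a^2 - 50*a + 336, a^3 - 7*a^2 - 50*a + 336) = a^3 - 7*a^2 - 50*a + 336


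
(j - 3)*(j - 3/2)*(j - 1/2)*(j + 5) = j^4 - 73*j^2/4 + 63*j/2 - 45/4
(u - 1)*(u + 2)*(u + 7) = u^3 + 8*u^2 + 5*u - 14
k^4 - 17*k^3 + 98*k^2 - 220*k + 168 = (k - 7)*(k - 6)*(k - 2)^2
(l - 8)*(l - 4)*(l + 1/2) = l^3 - 23*l^2/2 + 26*l + 16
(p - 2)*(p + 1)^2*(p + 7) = p^4 + 7*p^3 - 3*p^2 - 23*p - 14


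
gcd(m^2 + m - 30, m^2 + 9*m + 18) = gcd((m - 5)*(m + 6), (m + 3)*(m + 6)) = m + 6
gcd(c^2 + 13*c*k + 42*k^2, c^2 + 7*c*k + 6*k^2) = c + 6*k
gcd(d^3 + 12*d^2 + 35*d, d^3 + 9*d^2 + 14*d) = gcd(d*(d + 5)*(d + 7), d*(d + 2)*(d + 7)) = d^2 + 7*d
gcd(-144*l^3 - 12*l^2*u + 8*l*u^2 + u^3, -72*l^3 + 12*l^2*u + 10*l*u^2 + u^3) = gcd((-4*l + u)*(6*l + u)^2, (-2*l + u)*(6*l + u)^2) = 36*l^2 + 12*l*u + u^2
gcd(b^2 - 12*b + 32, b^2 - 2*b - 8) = b - 4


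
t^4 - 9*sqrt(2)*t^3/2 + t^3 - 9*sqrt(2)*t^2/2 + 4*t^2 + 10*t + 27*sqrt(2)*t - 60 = (t - 2)*(t + 3)*(t - 5*sqrt(2)/2)*(t - 2*sqrt(2))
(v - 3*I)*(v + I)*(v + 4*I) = v^3 + 2*I*v^2 + 11*v + 12*I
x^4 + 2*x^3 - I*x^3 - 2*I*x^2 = x^2*(x + 2)*(x - I)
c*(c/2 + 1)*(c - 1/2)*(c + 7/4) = c^4/2 + 13*c^3/8 + 13*c^2/16 - 7*c/8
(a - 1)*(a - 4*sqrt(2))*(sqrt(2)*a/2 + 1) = sqrt(2)*a^3/2 - 3*a^2 - sqrt(2)*a^2/2 - 4*sqrt(2)*a + 3*a + 4*sqrt(2)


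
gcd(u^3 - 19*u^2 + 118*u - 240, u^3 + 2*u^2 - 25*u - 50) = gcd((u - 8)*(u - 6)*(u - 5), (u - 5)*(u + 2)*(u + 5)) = u - 5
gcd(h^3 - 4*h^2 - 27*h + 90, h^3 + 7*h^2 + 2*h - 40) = h + 5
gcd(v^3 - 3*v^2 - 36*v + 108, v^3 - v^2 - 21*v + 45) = v - 3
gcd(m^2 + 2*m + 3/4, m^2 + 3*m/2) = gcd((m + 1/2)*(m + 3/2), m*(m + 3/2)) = m + 3/2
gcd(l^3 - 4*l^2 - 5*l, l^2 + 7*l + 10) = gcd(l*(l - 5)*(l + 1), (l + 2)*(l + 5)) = 1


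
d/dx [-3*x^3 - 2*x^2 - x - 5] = -9*x^2 - 4*x - 1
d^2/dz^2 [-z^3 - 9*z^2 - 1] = -6*z - 18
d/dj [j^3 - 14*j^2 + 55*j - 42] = 3*j^2 - 28*j + 55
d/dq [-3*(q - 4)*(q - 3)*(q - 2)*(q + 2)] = -12*q^3 + 63*q^2 - 48*q - 84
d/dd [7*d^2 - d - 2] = 14*d - 1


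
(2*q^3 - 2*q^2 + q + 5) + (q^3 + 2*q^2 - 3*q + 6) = 3*q^3 - 2*q + 11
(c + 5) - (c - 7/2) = 17/2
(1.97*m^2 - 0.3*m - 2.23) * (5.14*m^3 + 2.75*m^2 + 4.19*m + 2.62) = 10.1258*m^5 + 3.8755*m^4 - 4.0329*m^3 - 2.2281*m^2 - 10.1297*m - 5.8426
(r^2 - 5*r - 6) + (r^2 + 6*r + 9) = 2*r^2 + r + 3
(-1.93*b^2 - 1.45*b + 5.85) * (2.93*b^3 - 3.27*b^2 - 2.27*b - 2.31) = -5.6549*b^5 + 2.0626*b^4 + 26.2631*b^3 - 11.3797*b^2 - 9.93*b - 13.5135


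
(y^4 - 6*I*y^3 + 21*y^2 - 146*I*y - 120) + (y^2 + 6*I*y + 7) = y^4 - 6*I*y^3 + 22*y^2 - 140*I*y - 113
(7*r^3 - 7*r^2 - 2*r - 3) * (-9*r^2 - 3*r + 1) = -63*r^5 + 42*r^4 + 46*r^3 + 26*r^2 + 7*r - 3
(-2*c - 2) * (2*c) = -4*c^2 - 4*c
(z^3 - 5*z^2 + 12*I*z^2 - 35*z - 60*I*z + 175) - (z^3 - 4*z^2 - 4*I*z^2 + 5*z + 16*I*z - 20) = -z^2 + 16*I*z^2 - 40*z - 76*I*z + 195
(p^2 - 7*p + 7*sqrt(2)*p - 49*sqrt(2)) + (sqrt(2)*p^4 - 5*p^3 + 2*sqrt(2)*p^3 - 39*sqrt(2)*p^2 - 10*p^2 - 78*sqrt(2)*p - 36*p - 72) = sqrt(2)*p^4 - 5*p^3 + 2*sqrt(2)*p^3 - 39*sqrt(2)*p^2 - 9*p^2 - 71*sqrt(2)*p - 43*p - 72 - 49*sqrt(2)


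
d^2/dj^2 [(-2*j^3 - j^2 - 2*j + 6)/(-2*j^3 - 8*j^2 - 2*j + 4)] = (-7*j^6 + 9*j^4 - 134*j^3 - 270*j^2 - 36*j - 46)/(j^9 + 12*j^8 + 51*j^7 + 82*j^6 + 3*j^5 - 96*j^4 - 35*j^3 + 42*j^2 + 12*j - 8)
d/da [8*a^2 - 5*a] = 16*a - 5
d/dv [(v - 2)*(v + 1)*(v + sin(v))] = (v - 2)*(v + 1)*(cos(v) + 1) + (v - 2)*(v + sin(v)) + (v + 1)*(v + sin(v))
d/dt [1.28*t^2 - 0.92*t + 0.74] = 2.56*t - 0.92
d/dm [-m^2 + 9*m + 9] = 9 - 2*m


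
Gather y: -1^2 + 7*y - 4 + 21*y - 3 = 28*y - 8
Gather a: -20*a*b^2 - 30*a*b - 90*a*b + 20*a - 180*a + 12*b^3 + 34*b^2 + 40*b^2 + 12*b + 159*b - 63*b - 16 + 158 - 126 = a*(-20*b^2 - 120*b - 160) + 12*b^3 + 74*b^2 + 108*b + 16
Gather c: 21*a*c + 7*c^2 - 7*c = 7*c^2 + c*(21*a - 7)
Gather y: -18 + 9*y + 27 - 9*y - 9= 0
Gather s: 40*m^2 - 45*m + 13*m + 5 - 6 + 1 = 40*m^2 - 32*m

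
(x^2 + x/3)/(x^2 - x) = (x + 1/3)/(x - 1)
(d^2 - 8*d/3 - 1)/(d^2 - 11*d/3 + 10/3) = (3*d^2 - 8*d - 3)/(3*d^2 - 11*d + 10)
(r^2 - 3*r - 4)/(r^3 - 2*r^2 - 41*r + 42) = (r^2 - 3*r - 4)/(r^3 - 2*r^2 - 41*r + 42)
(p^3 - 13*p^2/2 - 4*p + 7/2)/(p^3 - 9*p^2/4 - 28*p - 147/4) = 2*(2*p^2 + p - 1)/(4*p^2 + 19*p + 21)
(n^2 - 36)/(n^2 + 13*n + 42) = (n - 6)/(n + 7)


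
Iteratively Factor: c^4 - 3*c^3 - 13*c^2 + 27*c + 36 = (c - 4)*(c^3 + c^2 - 9*c - 9) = (c - 4)*(c + 3)*(c^2 - 2*c - 3) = (c - 4)*(c + 1)*(c + 3)*(c - 3)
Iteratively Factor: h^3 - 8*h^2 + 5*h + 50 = (h - 5)*(h^2 - 3*h - 10) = (h - 5)^2*(h + 2)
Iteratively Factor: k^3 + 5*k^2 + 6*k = (k + 2)*(k^2 + 3*k) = (k + 2)*(k + 3)*(k)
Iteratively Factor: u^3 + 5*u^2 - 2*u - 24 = (u - 2)*(u^2 + 7*u + 12) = (u - 2)*(u + 3)*(u + 4)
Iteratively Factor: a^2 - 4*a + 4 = (a - 2)*(a - 2)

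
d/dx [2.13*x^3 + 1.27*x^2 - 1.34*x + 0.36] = 6.39*x^2 + 2.54*x - 1.34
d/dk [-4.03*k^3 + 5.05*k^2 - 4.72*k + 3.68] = -12.09*k^2 + 10.1*k - 4.72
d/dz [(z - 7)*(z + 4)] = 2*z - 3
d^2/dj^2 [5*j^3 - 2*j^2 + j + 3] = 30*j - 4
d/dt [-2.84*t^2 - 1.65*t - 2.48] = -5.68*t - 1.65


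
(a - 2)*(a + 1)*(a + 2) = a^3 + a^2 - 4*a - 4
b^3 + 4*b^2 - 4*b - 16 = (b - 2)*(b + 2)*(b + 4)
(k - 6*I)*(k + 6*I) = k^2 + 36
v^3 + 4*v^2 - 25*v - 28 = (v - 4)*(v + 1)*(v + 7)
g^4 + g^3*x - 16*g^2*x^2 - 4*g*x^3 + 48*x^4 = (g - 3*x)*(g - 2*x)*(g + 2*x)*(g + 4*x)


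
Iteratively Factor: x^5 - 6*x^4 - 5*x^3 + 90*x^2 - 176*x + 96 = (x - 2)*(x^4 - 4*x^3 - 13*x^2 + 64*x - 48) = (x - 4)*(x - 2)*(x^3 - 13*x + 12) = (x - 4)*(x - 2)*(x - 1)*(x^2 + x - 12) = (x - 4)*(x - 3)*(x - 2)*(x - 1)*(x + 4)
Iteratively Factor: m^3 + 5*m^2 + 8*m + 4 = (m + 2)*(m^2 + 3*m + 2) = (m + 1)*(m + 2)*(m + 2)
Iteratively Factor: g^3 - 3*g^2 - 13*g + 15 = (g - 5)*(g^2 + 2*g - 3) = (g - 5)*(g - 1)*(g + 3)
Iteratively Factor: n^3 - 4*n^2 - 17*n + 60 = (n + 4)*(n^2 - 8*n + 15) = (n - 3)*(n + 4)*(n - 5)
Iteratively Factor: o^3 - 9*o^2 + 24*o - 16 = (o - 1)*(o^2 - 8*o + 16) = (o - 4)*(o - 1)*(o - 4)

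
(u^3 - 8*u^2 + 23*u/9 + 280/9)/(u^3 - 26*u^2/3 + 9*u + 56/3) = (u + 5/3)/(u + 1)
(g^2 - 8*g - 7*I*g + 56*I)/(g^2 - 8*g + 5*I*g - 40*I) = (g - 7*I)/(g + 5*I)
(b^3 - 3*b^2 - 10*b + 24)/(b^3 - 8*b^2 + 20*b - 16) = (b + 3)/(b - 2)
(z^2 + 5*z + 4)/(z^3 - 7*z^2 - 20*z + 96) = (z + 1)/(z^2 - 11*z + 24)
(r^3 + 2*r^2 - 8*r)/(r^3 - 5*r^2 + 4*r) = (r^2 + 2*r - 8)/(r^2 - 5*r + 4)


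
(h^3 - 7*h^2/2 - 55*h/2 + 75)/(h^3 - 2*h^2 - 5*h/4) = 2*(h^2 - h - 30)/(h*(2*h + 1))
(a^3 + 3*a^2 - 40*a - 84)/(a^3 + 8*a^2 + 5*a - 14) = (a - 6)/(a - 1)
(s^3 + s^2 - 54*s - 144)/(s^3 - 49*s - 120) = (s + 6)/(s + 5)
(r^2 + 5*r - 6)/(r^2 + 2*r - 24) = (r - 1)/(r - 4)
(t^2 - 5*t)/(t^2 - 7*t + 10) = t/(t - 2)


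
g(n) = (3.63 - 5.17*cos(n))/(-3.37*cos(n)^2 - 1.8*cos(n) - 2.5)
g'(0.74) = -0.59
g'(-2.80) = -0.44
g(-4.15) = -2.56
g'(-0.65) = 0.46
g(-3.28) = -2.18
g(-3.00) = -2.18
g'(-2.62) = -0.61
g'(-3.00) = -0.19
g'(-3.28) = 0.19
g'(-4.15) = -0.20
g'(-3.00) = -0.19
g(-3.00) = -2.18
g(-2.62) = -2.34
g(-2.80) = -2.24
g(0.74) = 0.03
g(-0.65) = 0.08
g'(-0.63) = 0.43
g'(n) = (3.63 - 5.17*cos(n))*(-6.74*sin(n)*cos(n) - 1.8*sin(n))/(-3.37*cos(n)^2 - 1.8*cos(n) - 2.5)^2 + 5.17*sin(n)/(-3.37*cos(n)^2 - 1.8*cos(n) - 2.5) = (17.4229*cos(n)^2 - 24.4662*cos(n) - 19.459)*sin(n)/(11.3569*cos(n)^4 + 12.132*cos(n)^3 + 20.09*cos(n)^2 + 9.0*cos(n) + 6.25)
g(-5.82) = 0.15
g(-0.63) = 0.09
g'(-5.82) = -0.26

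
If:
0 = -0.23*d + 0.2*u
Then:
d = 0.869565217391304*u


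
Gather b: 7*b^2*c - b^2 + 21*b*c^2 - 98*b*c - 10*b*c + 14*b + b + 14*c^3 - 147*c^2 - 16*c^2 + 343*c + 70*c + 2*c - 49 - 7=b^2*(7*c - 1) + b*(21*c^2 - 108*c + 15) + 14*c^3 - 163*c^2 + 415*c - 56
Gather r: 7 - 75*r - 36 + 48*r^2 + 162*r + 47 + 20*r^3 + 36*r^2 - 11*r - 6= 20*r^3 + 84*r^2 + 76*r + 12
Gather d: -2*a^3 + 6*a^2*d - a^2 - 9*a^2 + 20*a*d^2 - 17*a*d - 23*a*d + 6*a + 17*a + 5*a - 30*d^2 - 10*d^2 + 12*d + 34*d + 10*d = -2*a^3 - 10*a^2 + 28*a + d^2*(20*a - 40) + d*(6*a^2 - 40*a + 56)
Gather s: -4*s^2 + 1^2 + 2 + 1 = 4 - 4*s^2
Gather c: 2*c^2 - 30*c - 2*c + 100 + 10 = 2*c^2 - 32*c + 110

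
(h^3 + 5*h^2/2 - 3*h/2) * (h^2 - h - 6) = h^5 + 3*h^4/2 - 10*h^3 - 27*h^2/2 + 9*h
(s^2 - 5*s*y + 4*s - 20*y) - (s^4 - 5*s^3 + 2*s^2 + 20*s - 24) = -s^4 + 5*s^3 - s^2 - 5*s*y - 16*s - 20*y + 24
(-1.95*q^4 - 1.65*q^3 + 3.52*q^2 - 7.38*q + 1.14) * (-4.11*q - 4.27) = 8.0145*q^5 + 15.108*q^4 - 7.4217*q^3 + 15.3014*q^2 + 26.8272*q - 4.8678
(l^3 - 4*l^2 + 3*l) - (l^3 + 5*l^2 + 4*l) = -9*l^2 - l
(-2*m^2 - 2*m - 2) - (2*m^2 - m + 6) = -4*m^2 - m - 8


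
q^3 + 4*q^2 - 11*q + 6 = (q - 1)^2*(q + 6)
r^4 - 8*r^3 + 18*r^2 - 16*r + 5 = (r - 5)*(r - 1)^3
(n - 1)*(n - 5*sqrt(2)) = n^2 - 5*sqrt(2)*n - n + 5*sqrt(2)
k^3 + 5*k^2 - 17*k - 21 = (k - 3)*(k + 1)*(k + 7)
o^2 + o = o*(o + 1)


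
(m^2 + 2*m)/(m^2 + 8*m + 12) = m/(m + 6)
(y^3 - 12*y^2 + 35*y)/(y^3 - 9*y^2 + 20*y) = (y - 7)/(y - 4)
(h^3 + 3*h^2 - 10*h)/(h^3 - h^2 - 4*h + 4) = h*(h + 5)/(h^2 + h - 2)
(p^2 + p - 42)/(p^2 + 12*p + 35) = (p - 6)/(p + 5)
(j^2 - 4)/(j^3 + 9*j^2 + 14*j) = (j - 2)/(j*(j + 7))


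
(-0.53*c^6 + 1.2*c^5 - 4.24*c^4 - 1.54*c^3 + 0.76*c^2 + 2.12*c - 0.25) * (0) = 0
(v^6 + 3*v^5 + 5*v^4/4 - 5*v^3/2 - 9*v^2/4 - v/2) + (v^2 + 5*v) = v^6 + 3*v^5 + 5*v^4/4 - 5*v^3/2 - 5*v^2/4 + 9*v/2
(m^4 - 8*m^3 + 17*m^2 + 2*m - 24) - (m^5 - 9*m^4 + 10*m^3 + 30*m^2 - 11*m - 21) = -m^5 + 10*m^4 - 18*m^3 - 13*m^2 + 13*m - 3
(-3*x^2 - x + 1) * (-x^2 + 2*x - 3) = 3*x^4 - 5*x^3 + 6*x^2 + 5*x - 3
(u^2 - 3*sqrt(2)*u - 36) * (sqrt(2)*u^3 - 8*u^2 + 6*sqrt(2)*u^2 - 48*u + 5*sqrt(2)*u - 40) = sqrt(2)*u^5 - 14*u^4 + 6*sqrt(2)*u^4 - 84*u^3 - 7*sqrt(2)*u^3 - 72*sqrt(2)*u^2 + 218*u^2 - 60*sqrt(2)*u + 1728*u + 1440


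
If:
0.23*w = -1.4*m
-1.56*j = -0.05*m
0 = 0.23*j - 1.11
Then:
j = 4.83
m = 150.57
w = -916.54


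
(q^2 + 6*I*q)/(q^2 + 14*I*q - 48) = q/(q + 8*I)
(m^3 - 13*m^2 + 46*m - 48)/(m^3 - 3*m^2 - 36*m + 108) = (m^2 - 10*m + 16)/(m^2 - 36)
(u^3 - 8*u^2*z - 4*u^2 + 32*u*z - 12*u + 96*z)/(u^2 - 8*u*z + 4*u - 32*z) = (u^2 - 4*u - 12)/(u + 4)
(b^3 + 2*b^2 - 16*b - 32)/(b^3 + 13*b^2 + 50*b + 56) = (b - 4)/(b + 7)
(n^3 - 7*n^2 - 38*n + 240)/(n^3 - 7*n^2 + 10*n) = (n^2 - 2*n - 48)/(n*(n - 2))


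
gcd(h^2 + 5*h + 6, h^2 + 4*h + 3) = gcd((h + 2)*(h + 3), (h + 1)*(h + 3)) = h + 3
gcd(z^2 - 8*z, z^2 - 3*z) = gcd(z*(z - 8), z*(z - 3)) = z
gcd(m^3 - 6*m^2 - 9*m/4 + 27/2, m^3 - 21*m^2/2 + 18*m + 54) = m^2 - 9*m/2 - 9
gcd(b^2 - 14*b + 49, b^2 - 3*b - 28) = b - 7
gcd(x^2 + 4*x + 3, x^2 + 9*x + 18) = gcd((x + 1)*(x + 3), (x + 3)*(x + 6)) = x + 3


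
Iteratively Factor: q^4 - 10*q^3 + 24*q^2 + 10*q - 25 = (q + 1)*(q^3 - 11*q^2 + 35*q - 25) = (q - 5)*(q + 1)*(q^2 - 6*q + 5) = (q - 5)^2*(q + 1)*(q - 1)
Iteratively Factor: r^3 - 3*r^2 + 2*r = (r)*(r^2 - 3*r + 2) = r*(r - 1)*(r - 2)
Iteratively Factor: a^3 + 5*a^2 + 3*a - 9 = (a - 1)*(a^2 + 6*a + 9) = (a - 1)*(a + 3)*(a + 3)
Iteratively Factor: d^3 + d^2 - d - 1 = (d + 1)*(d^2 - 1) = (d + 1)^2*(d - 1)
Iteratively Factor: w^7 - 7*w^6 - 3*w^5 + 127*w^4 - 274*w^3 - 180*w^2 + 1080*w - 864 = (w - 2)*(w^6 - 5*w^5 - 13*w^4 + 101*w^3 - 72*w^2 - 324*w + 432) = (w - 2)^2*(w^5 - 3*w^4 - 19*w^3 + 63*w^2 + 54*w - 216) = (w - 2)^2*(w + 4)*(w^4 - 7*w^3 + 9*w^2 + 27*w - 54) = (w - 3)*(w - 2)^2*(w + 4)*(w^3 - 4*w^2 - 3*w + 18) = (w - 3)^2*(w - 2)^2*(w + 4)*(w^2 - w - 6) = (w - 3)^2*(w - 2)^2*(w + 2)*(w + 4)*(w - 3)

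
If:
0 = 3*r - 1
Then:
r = 1/3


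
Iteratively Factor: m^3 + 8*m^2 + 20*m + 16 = (m + 4)*(m^2 + 4*m + 4) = (m + 2)*(m + 4)*(m + 2)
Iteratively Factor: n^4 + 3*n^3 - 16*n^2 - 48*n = (n - 4)*(n^3 + 7*n^2 + 12*n) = (n - 4)*(n + 3)*(n^2 + 4*n) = n*(n - 4)*(n + 3)*(n + 4)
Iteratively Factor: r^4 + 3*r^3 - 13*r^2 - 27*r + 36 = (r - 3)*(r^3 + 6*r^2 + 5*r - 12) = (r - 3)*(r - 1)*(r^2 + 7*r + 12) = (r - 3)*(r - 1)*(r + 3)*(r + 4)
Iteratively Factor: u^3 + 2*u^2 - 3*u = (u + 3)*(u^2 - u) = u*(u + 3)*(u - 1)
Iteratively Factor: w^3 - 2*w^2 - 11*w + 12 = (w - 1)*(w^2 - w - 12) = (w - 1)*(w + 3)*(w - 4)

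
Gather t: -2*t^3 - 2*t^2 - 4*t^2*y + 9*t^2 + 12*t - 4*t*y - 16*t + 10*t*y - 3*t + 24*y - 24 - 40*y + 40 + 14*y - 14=-2*t^3 + t^2*(7 - 4*y) + t*(6*y - 7) - 2*y + 2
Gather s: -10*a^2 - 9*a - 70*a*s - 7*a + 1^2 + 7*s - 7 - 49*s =-10*a^2 - 16*a + s*(-70*a - 42) - 6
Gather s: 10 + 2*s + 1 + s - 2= 3*s + 9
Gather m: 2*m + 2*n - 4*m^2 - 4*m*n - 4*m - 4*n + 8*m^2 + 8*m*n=4*m^2 + m*(4*n - 2) - 2*n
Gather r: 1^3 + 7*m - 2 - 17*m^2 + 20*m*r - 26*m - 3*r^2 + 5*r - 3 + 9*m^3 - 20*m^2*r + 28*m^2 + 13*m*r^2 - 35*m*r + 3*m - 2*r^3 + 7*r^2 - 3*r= 9*m^3 + 11*m^2 - 16*m - 2*r^3 + r^2*(13*m + 4) + r*(-20*m^2 - 15*m + 2) - 4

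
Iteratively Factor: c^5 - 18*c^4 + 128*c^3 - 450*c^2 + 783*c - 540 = (c - 5)*(c^4 - 13*c^3 + 63*c^2 - 135*c + 108) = (c - 5)*(c - 3)*(c^3 - 10*c^2 + 33*c - 36) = (c - 5)*(c - 3)^2*(c^2 - 7*c + 12) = (c - 5)*(c - 4)*(c - 3)^2*(c - 3)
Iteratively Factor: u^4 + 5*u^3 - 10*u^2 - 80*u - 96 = (u - 4)*(u^3 + 9*u^2 + 26*u + 24) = (u - 4)*(u + 2)*(u^2 + 7*u + 12) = (u - 4)*(u + 2)*(u + 4)*(u + 3)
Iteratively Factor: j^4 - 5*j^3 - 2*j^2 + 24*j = (j)*(j^3 - 5*j^2 - 2*j + 24) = j*(j - 4)*(j^2 - j - 6) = j*(j - 4)*(j + 2)*(j - 3)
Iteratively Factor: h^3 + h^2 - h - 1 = (h + 1)*(h^2 - 1) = (h - 1)*(h + 1)*(h + 1)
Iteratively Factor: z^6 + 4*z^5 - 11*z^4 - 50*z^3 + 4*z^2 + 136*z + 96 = (z - 3)*(z^5 + 7*z^4 + 10*z^3 - 20*z^2 - 56*z - 32) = (z - 3)*(z - 2)*(z^4 + 9*z^3 + 28*z^2 + 36*z + 16) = (z - 3)*(z - 2)*(z + 4)*(z^3 + 5*z^2 + 8*z + 4) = (z - 3)*(z - 2)*(z + 2)*(z + 4)*(z^2 + 3*z + 2) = (z - 3)*(z - 2)*(z + 2)^2*(z + 4)*(z + 1)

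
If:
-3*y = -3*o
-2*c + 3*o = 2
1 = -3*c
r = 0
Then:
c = -1/3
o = 4/9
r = 0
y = 4/9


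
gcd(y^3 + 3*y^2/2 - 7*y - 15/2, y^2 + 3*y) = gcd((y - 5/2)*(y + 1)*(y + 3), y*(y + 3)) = y + 3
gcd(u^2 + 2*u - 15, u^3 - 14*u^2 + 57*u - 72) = u - 3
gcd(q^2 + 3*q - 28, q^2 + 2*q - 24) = q - 4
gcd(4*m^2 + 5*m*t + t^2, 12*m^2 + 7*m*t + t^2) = 4*m + t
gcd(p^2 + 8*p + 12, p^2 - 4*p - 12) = p + 2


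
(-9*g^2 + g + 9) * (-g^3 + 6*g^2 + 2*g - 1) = 9*g^5 - 55*g^4 - 21*g^3 + 65*g^2 + 17*g - 9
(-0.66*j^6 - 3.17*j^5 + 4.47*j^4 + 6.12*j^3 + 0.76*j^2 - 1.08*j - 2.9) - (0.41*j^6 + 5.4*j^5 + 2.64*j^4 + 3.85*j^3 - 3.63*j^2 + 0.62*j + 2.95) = -1.07*j^6 - 8.57*j^5 + 1.83*j^4 + 2.27*j^3 + 4.39*j^2 - 1.7*j - 5.85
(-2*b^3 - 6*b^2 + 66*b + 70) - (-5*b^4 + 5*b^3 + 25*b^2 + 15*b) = 5*b^4 - 7*b^3 - 31*b^2 + 51*b + 70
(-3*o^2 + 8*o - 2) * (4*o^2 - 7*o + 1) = -12*o^4 + 53*o^3 - 67*o^2 + 22*o - 2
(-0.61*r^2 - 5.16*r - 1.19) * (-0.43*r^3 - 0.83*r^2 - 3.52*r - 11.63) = 0.2623*r^5 + 2.7251*r^4 + 6.9417*r^3 + 26.2452*r^2 + 64.1996*r + 13.8397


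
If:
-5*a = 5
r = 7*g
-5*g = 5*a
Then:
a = -1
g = 1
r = 7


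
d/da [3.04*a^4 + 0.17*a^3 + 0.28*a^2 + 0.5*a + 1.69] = 12.16*a^3 + 0.51*a^2 + 0.56*a + 0.5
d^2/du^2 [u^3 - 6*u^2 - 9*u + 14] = 6*u - 12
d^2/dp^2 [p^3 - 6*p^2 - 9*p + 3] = 6*p - 12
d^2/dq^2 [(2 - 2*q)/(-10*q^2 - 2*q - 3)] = 8*((4 - 15*q)*(10*q^2 + 2*q + 3) + 2*(q - 1)*(10*q + 1)^2)/(10*q^2 + 2*q + 3)^3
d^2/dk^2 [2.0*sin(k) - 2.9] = -2.0*sin(k)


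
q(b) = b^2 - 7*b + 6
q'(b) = 2*b - 7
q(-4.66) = 60.34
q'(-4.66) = -16.32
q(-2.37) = 28.21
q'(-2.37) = -11.74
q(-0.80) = 12.24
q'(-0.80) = -8.60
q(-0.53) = 9.99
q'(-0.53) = -8.06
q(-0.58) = 10.40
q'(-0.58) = -8.16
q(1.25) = -1.19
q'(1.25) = -4.50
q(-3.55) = 43.45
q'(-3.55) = -14.10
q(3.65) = -6.23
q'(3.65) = 0.30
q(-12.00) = 234.00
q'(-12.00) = -31.00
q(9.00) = 24.00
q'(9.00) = 11.00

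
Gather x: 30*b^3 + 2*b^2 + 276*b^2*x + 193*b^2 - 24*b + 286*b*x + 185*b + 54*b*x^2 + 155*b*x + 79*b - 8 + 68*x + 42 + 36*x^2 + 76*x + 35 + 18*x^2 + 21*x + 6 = 30*b^3 + 195*b^2 + 240*b + x^2*(54*b + 54) + x*(276*b^2 + 441*b + 165) + 75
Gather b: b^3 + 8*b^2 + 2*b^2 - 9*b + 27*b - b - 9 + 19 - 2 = b^3 + 10*b^2 + 17*b + 8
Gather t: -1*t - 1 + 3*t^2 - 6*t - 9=3*t^2 - 7*t - 10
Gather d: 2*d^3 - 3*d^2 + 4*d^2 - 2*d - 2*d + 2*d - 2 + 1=2*d^3 + d^2 - 2*d - 1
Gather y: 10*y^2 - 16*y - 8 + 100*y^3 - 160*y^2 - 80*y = 100*y^3 - 150*y^2 - 96*y - 8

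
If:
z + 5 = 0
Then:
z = -5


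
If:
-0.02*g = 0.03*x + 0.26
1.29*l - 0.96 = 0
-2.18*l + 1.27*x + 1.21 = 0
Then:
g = -13.49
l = 0.74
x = 0.32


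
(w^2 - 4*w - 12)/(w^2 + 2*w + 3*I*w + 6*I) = (w - 6)/(w + 3*I)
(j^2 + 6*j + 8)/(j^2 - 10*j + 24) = (j^2 + 6*j + 8)/(j^2 - 10*j + 24)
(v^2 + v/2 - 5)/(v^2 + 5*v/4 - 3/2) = 2*(2*v^2 + v - 10)/(4*v^2 + 5*v - 6)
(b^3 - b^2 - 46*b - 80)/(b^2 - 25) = (b^2 - 6*b - 16)/(b - 5)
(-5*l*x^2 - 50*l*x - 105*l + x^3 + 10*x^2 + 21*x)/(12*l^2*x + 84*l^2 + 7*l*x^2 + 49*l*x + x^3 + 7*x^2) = (-5*l*x - 15*l + x^2 + 3*x)/(12*l^2 + 7*l*x + x^2)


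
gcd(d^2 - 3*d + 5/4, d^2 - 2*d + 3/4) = d - 1/2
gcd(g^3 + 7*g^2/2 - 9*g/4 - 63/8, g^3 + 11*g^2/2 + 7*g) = g + 7/2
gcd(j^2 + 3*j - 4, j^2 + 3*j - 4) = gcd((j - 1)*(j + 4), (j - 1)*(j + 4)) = j^2 + 3*j - 4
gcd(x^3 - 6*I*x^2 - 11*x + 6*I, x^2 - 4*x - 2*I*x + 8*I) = x - 2*I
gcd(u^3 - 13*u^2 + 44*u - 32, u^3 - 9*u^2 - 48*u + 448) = u - 8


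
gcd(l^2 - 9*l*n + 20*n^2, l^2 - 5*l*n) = l - 5*n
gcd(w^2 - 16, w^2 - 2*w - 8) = w - 4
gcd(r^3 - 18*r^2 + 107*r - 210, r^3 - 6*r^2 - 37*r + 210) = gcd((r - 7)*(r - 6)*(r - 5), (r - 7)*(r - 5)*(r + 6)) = r^2 - 12*r + 35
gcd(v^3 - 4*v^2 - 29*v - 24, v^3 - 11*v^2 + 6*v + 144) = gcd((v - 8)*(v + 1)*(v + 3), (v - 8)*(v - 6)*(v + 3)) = v^2 - 5*v - 24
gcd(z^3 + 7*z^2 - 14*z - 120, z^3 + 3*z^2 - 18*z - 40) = z^2 + z - 20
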